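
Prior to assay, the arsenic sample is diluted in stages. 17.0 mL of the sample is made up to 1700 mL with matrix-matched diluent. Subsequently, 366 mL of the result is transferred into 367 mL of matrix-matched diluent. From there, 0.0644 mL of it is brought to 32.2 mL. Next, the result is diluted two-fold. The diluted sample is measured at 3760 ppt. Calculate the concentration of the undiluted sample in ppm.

753 ppm

Overall dilution factor = 100 × 2.003 × 500 × 2 = 2.00 × 10⁵.
Original = 3760 ppt × 2.00 × 10⁵ = 7.53 × 10⁸ ppt = 753 ppm.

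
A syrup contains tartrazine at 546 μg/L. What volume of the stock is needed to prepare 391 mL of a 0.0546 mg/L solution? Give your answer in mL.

0.0546 mg/L = 54.6 μg/L.
V₁ = C₂V₂/C₁ = 54.6 × 391 / 546 = 39.1 mL.

39.1 mL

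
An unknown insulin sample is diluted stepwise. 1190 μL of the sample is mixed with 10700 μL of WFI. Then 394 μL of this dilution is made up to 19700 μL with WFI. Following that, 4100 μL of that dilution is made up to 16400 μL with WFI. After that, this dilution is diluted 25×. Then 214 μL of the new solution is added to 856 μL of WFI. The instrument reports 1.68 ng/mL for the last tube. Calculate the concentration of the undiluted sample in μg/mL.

420 μg/mL

Overall dilution factor = 9.992 × 50 × 4 × 25 × 5 = 2.50 × 10⁵.
Original = 1.68 ng/mL × 2.50 × 10⁵ = 4.20 × 10⁵ ng/mL = 420 μg/mL.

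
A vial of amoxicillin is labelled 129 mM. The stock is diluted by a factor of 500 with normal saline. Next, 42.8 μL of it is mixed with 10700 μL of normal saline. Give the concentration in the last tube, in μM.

Overall dilution factor = 500 × 251 = 1.25 × 10⁵.
129 mM / 1.25 × 10⁵ = 1.03 × 10⁻³ mM = 1.03 μM.

1.03 μM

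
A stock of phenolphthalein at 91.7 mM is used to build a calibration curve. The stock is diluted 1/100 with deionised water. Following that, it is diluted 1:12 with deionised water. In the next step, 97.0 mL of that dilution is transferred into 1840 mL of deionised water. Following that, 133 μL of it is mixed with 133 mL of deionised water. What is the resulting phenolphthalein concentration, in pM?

3820 pM

Overall dilution factor = 100 × 12 × 19.97 × 1001 = 2.40 × 10⁷.
91.7 mM / 2.40 × 10⁷ = 3.82 × 10⁻⁶ mM = 3820 pM.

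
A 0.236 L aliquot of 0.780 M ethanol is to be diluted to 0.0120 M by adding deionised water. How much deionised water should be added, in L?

V₂ = C₁V₁/C₂ = 0.780 × 0.236 / 0.0120 = 15.3 L.
Diluent to add = V₂ − V₁ = 15.3 − 0.236 = 15.1 L.

15.1 L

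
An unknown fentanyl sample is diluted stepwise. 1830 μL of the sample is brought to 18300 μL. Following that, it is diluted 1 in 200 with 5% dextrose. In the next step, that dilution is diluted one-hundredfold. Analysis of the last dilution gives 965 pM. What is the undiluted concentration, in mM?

Overall dilution factor = 10 × 200 × 100 = 2.00 × 10⁵.
Original = 965 pM × 2.00 × 10⁵ = 1.93 × 10⁸ pM = 0.193 mM.

0.193 mM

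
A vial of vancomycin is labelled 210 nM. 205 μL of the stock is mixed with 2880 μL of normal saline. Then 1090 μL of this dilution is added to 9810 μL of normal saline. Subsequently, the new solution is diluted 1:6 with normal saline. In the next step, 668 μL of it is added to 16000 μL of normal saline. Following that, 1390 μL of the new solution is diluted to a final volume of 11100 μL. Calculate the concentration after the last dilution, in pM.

Overall dilution factor = 15.05 × 10 × 6 × 24.95 × 7.986 = 1.80 × 10⁵.
210 nM / 1.80 × 10⁵ = 1.17 × 10⁻³ nM = 1.17 pM.

1.17 pM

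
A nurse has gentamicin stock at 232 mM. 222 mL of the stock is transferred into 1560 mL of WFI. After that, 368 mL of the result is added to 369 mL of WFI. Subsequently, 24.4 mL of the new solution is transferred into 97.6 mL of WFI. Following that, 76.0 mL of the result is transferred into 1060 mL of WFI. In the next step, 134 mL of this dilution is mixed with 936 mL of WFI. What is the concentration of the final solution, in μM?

Overall dilution factor = 8.027 × 2.003 × 5 × 14.95 × 7.985 = 9594.
232 mM / 9594 = 0.0242 mM = 24.2 μM.

24.2 μM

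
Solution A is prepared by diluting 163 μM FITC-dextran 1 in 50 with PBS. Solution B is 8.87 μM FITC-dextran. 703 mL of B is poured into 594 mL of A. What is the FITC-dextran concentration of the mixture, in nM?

6300 nM

C_A = 163 μM / 50 = 3.26 μM.
C_mix = (C_A·V_A + C_B·V_B)/(V_A + V_B) = (3.26×594 + 8.87×703) / 1297 = 6.30 μM = 6300 nM.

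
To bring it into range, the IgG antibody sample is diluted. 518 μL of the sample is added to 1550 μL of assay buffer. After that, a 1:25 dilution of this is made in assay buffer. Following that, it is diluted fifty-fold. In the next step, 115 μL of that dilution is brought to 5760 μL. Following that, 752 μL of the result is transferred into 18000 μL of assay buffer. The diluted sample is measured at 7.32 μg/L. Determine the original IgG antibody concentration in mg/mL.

Overall dilution factor = 3.992 × 25 × 50 × 50.09 × 24.94 = 6.23 × 10⁶.
Original = 7.32 μg/L × 6.23 × 10⁶ = 4.56 × 10⁷ μg/L = 45.6 mg/mL.

45.6 mg/mL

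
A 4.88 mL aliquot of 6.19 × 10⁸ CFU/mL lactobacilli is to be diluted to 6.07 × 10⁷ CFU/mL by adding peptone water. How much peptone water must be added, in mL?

44.9 mL

V₂ = C₁V₁/C₂ = 6.19 × 10⁸ × 4.88 / 6.07 × 10⁷ = 49.8 mL.
Diluent to add = V₂ − V₁ = 49.8 − 4.88 = 44.9 mL.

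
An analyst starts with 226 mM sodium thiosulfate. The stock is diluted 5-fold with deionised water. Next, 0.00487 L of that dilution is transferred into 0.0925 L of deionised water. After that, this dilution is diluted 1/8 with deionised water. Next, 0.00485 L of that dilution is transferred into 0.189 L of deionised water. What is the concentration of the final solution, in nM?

Overall dilution factor = 5 × 19.99 × 8 × 39.97 = 3.20 × 10⁴.
226 mM / 3.20 × 10⁴ = 7.07 × 10⁻³ mM = 7070 nM.

7070 nM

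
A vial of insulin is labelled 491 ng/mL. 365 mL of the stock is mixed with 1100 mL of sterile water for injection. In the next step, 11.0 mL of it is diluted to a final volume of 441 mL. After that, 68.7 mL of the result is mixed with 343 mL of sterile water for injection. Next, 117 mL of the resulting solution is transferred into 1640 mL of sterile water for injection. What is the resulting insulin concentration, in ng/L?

33.9 ng/L

Overall dilution factor = 4.014 × 40.09 × 5.993 × 15.02 = 1.45 × 10⁴.
491 ng/mL / 1.45 × 10⁴ = 0.0339 ng/mL = 33.9 ng/L.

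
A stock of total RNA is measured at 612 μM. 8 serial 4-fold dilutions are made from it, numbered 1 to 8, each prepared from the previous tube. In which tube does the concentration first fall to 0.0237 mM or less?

tube 3

Tube n has concentration 612 μM / 4ⁿ.
Need 4ⁿ ≥ 612 μM / 0.0237 mM = 25.8, so n ≥ 2.35.
First such tube: n = 3.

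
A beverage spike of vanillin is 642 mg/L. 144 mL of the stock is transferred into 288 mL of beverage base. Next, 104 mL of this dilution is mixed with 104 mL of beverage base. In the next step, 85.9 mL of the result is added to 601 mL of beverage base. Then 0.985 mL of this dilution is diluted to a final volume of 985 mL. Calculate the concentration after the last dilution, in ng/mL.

13.4 ng/mL

Overall dilution factor = 3 × 2 × 7.997 × 1000 = 4.80 × 10⁴.
642 mg/L / 4.80 × 10⁴ = 0.0134 mg/L = 13.4 ng/mL.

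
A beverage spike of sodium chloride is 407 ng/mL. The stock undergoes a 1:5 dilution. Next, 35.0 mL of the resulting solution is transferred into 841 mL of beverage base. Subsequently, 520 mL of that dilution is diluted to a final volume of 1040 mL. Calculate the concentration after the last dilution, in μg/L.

1.63 μg/L

Overall dilution factor = 5 × 25.03 × 2 = 250.
407 ng/mL / 250 = 1.63 ng/mL = 1.63 μg/L.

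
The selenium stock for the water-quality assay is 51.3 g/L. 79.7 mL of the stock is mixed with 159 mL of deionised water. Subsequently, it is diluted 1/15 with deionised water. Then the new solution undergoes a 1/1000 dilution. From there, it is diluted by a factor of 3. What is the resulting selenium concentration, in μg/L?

381 μg/L

Overall dilution factor = 2.995 × 15 × 1000 × 3 = 1.35 × 10⁵.
51.3 g/L / 1.35 × 10⁵ = 3.81 × 10⁻⁴ g/L = 381 μg/L.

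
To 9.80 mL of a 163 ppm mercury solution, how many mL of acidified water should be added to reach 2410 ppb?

2410 ppb = 2.41 ppm.
V₂ = C₁V₁/C₂ = 163 × 9.80 / 2.41 = 663 mL.
Diluent to add = V₂ − V₁ = 663 − 9.80 = 653 mL.

653 mL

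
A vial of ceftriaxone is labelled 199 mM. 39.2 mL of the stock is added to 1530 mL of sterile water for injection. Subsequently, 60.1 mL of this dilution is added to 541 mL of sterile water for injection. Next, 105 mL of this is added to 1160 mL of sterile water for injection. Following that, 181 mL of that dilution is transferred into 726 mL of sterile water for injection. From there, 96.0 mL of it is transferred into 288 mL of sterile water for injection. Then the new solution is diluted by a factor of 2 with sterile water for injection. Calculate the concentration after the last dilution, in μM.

Overall dilution factor = 40.03 × 10.00 × 12.05 × 5.011 × 4 × 2 = 1.93 × 10⁵.
199 mM / 1.93 × 10⁵ = 1.03 × 10⁻³ mM = 1.03 μM.

1.03 μM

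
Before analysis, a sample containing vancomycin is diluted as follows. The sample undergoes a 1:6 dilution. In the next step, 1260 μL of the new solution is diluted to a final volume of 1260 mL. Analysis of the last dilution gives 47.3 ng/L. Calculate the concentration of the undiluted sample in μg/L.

284 μg/L

Overall dilution factor = 6 × 1000 = 6000.
Original = 47.3 ng/L × 6000 = 2.84 × 10⁵ ng/L = 284 μg/L.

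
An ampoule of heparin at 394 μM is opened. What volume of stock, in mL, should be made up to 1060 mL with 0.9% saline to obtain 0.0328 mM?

88.2 mL

0.0328 mM = 32.8 μM.
V₁ = C₂V₂/C₁ = 32.8 × 1060 / 394 = 88.2 mL.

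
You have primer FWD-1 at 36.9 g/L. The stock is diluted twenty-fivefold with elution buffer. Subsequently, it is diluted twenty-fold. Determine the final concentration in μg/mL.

73.8 μg/mL

Overall dilution factor = 25 × 20 = 500.
36.9 g/L / 500 = 0.0738 g/L = 73.8 μg/mL.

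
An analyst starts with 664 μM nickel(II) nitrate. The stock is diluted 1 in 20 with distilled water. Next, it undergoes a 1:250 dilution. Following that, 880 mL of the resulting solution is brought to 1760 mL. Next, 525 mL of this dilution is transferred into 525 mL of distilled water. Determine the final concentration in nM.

33.2 nM

Overall dilution factor = 20 × 250 × 2 × 2 = 2.00 × 10⁴.
664 μM / 2.00 × 10⁴ = 0.0332 μM = 33.2 nM.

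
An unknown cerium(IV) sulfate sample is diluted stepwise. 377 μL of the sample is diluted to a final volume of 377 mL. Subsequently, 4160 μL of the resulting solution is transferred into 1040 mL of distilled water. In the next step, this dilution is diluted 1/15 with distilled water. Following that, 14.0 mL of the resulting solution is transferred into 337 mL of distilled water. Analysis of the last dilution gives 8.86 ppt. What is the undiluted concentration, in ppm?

Overall dilution factor = 1000 × 251 × 15 × 25.07 = 9.44 × 10⁷.
Original = 8.86 ppt × 9.44 × 10⁷ = 8.36 × 10⁸ ppt = 836 ppm.

836 ppm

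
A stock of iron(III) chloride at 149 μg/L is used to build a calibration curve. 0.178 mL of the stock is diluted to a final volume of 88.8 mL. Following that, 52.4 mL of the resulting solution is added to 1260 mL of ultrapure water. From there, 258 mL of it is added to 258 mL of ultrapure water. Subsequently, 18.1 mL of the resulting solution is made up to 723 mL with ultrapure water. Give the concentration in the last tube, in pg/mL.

0.149 pg/mL

Overall dilution factor = 498.9 × 25.05 × 2 × 39.94 = 9.98 × 10⁵.
149 μg/L / 9.98 × 10⁵ = 1.49 × 10⁻⁴ μg/L = 0.149 pg/mL.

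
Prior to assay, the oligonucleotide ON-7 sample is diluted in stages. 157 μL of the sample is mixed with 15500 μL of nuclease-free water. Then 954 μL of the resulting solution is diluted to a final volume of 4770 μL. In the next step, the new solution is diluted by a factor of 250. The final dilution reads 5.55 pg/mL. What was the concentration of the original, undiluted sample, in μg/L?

692 μg/L

Overall dilution factor = 99.73 × 5 × 250 = 1.25 × 10⁵.
Original = 5.55 pg/mL × 1.25 × 10⁵ = 6.92 × 10⁵ pg/mL = 692 μg/L.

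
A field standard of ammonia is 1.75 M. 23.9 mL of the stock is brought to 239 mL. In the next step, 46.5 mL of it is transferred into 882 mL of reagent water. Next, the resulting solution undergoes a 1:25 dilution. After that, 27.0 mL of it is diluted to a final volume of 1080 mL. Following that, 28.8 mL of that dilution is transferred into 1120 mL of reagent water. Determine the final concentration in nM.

Overall dilution factor = 10 × 19.97 × 25 × 40 × 39.89 = 7.96 × 10⁶.
1.75 M / 7.96 × 10⁶ = 2.20 × 10⁻⁷ M = 220 nM.

220 nM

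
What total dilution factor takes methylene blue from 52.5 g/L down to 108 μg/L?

4.86 × 10⁵

Factor = C₀/C_target = 52.5 g/L / 108 μg/L = 4.86 × 10⁵.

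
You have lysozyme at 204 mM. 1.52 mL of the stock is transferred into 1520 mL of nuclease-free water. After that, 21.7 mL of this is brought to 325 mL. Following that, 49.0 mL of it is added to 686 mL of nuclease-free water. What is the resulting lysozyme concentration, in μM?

Overall dilution factor = 1001 × 14.98 × 15 = 2.25 × 10⁵.
204 mM / 2.25 × 10⁵ = 9.07 × 10⁻⁴ mM = 0.907 μM.

0.907 μM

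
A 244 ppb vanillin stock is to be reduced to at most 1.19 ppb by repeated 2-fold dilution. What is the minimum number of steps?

8

Need 2ⁿ ≥ 205, so n ≥ log(205)/log(2) = 7.68.
Minimum whole steps: n = 8.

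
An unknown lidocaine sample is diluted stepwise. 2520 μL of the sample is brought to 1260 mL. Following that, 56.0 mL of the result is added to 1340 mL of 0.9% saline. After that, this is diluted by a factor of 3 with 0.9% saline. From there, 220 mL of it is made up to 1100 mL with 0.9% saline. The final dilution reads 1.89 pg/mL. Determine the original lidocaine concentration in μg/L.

353 μg/L

Overall dilution factor = 500 × 24.93 × 3 × 5 = 1.87 × 10⁵.
Original = 1.89 pg/mL × 1.87 × 10⁵ = 3.53 × 10⁵ pg/mL = 353 μg/L.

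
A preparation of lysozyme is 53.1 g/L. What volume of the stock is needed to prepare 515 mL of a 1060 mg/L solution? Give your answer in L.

0.0103 L

1060 mg/L = 1.06 g/L.
V₁ = C₂V₂/C₁ = 1.06 × 515 / 53.1 = 10.3 mL = 0.0103 L.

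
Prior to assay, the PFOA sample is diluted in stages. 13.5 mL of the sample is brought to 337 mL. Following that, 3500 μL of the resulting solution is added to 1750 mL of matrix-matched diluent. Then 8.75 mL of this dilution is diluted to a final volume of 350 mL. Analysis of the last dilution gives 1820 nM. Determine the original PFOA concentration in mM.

910 mM

Overall dilution factor = 24.96 × 501 × 40 = 5.00 × 10⁵.
Original = 1820 nM × 5.00 × 10⁵ = 9.10 × 10⁸ nM = 910 mM.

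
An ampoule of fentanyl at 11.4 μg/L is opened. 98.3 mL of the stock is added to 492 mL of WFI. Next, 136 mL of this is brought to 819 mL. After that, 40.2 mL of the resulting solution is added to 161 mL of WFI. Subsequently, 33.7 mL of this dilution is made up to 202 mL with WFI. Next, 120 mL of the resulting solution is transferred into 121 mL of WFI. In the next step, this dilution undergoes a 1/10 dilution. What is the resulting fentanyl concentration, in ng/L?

0.523 ng/L

Overall dilution factor = 6.005 × 6.022 × 5.005 × 5.994 × 2.008 × 10 = 2.18 × 10⁴.
11.4 μg/L / 2.18 × 10⁴ = 5.23 × 10⁻⁴ μg/L = 0.523 ng/L.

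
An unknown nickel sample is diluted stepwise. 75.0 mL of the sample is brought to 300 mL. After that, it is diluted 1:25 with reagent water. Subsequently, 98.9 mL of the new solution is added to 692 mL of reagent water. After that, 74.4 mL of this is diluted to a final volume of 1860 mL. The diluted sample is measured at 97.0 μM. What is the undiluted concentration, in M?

Overall dilution factor = 4 × 25 × 7.997 × 25 = 2.00 × 10⁴.
Original = 97.0 μM × 2.00 × 10⁴ = 1.94 × 10⁶ μM = 1.94 M.

1.94 M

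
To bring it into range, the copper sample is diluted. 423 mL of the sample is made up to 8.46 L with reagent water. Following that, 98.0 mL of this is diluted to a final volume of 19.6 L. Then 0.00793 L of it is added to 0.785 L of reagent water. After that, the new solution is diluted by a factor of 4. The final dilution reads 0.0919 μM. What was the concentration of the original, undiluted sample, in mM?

147 mM

Overall dilution factor = 20 × 200 × 99.99 × 4 = 1.60 × 10⁶.
Original = 0.0919 μM × 1.60 × 10⁶ = 1.47 × 10⁵ μM = 147 mM.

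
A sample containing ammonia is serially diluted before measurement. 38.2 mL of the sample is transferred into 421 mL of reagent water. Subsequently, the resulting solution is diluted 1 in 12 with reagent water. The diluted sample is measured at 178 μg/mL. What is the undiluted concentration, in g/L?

Overall dilution factor = 12.02 × 12 = 144.
Original = 178 μg/mL × 144 = 2.57 × 10⁴ μg/mL = 25.7 g/L.

25.7 g/L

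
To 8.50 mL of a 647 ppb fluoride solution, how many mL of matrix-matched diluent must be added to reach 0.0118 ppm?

458 mL

0.0118 ppm = 11.8 ppb.
V₂ = C₁V₁/C₂ = 647 × 8.50 / 11.8 = 466 mL.
Diluent to add = V₂ − V₁ = 466 − 8.50 = 458 mL.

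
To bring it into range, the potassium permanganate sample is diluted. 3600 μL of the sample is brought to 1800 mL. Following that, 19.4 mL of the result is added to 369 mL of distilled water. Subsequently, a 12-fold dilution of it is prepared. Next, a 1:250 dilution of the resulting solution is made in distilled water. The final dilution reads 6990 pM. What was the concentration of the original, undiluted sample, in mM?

210 mM

Overall dilution factor = 500 × 20.02 × 12 × 250 = 3.00 × 10⁷.
Original = 6990 pM × 3.00 × 10⁷ = 2.10 × 10¹¹ pM = 210 mM.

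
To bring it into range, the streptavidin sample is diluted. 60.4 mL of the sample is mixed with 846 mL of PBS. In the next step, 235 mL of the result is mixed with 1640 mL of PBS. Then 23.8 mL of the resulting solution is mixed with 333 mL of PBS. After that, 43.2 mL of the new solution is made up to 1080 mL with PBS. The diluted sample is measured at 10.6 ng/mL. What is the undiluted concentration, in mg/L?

476 mg/L

Overall dilution factor = 15.01 × 7.979 × 14.99 × 25 = 4.49 × 10⁴.
Original = 10.6 ng/mL × 4.49 × 10⁴ = 4.76 × 10⁵ ng/mL = 476 mg/L.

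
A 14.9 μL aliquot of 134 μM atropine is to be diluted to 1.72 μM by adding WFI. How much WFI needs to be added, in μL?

V₂ = C₁V₁/C₂ = 134 × 14.9 / 1.72 = 1161 μL.
Diluent to add = V₂ − V₁ = 1161 − 14.9 = 1150 μL.

1150 μL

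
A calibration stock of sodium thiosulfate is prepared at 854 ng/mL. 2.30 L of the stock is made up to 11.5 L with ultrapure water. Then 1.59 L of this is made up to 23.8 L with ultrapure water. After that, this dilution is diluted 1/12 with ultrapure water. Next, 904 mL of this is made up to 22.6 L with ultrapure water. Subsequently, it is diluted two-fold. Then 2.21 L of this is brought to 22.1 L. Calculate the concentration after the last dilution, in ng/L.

1.90 ng/L

Overall dilution factor = 5 × 14.97 × 12 × 25 × 2 × 10 = 4.49 × 10⁵.
854 ng/mL / 4.49 × 10⁵ = 1.90 × 10⁻³ ng/mL = 1.90 ng/L.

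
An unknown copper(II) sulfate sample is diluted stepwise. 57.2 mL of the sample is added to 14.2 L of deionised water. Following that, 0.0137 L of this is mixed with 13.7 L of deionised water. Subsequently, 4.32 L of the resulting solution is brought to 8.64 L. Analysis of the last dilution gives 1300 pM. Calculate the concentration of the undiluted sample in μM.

649 μM

Overall dilution factor = 249.3 × 1001 × 2 = 4.99 × 10⁵.
Original = 1300 pM × 4.99 × 10⁵ = 6.49 × 10⁸ pM = 649 μM.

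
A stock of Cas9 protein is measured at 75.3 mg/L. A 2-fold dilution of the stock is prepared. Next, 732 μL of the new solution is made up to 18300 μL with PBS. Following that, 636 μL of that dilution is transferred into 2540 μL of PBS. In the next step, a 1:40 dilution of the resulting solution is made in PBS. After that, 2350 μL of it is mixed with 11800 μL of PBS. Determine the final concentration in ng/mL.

Overall dilution factor = 2 × 25 × 4.994 × 40 × 6.021 = 6.01 × 10⁴.
75.3 mg/L / 6.01 × 10⁴ = 1.25 × 10⁻³ mg/L = 1.25 ng/mL.

1.25 ng/mL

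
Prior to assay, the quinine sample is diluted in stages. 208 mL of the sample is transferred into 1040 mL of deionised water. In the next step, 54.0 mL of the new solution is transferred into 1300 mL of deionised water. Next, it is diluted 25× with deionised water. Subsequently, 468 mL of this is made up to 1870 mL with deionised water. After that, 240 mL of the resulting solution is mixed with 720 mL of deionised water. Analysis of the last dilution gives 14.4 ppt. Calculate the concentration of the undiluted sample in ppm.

0.866 ppm

Overall dilution factor = 6 × 25.07 × 25 × 3.996 × 4 = 6.01 × 10⁴.
Original = 14.4 ppt × 6.01 × 10⁴ = 8.66 × 10⁵ ppt = 0.866 ppm.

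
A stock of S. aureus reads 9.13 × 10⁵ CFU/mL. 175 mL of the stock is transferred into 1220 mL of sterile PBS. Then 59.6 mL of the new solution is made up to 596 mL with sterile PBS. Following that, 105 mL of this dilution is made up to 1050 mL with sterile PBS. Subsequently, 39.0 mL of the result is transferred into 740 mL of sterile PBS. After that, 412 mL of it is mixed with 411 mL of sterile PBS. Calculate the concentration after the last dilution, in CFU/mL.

28.7 CFU/mL

Overall dilution factor = 7.971 × 10 × 10 × 19.97 × 1.998 = 3.18 × 10⁴.
9.13 × 10⁵ CFU/mL / 3.18 × 10⁴ = 28.7 CFU/mL.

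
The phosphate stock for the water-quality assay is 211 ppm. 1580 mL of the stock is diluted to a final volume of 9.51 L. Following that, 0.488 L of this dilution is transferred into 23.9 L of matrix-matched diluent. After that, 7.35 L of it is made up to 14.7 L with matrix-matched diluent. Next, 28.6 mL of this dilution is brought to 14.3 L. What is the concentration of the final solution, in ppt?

701 ppt

Overall dilution factor = 6.019 × 49.98 × 2 × 500 = 3.01 × 10⁵.
211 ppm / 3.01 × 10⁵ = 7.01 × 10⁻⁴ ppm = 701 ppt.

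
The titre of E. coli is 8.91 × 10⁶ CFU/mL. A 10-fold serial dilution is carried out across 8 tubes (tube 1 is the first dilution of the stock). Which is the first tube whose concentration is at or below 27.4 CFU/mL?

tube 6

Tube n has concentration 8.91 × 10⁶ CFU/mL / 10ⁿ.
Need 10ⁿ ≥ 8.91 × 10⁶ CFU/mL / 27.4 CFU/mL = 3.25 × 10⁵, so n ≥ 5.51.
First such tube: n = 6.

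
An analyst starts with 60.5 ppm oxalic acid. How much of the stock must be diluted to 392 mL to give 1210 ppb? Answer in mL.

7.84 mL

1210 ppb = 1.21 ppm.
V₁ = C₂V₂/C₁ = 1.21 × 392 / 60.5 = 7.84 mL.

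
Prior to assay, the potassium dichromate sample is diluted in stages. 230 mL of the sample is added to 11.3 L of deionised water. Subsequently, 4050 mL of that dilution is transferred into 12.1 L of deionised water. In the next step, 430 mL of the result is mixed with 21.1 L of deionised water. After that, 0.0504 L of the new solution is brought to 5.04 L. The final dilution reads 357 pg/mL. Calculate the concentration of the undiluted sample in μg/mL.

357 μg/mL

Overall dilution factor = 50.13 × 3.988 × 50.07 × 100 = 1.00 × 10⁶.
Original = 357 pg/mL × 1.00 × 10⁶ = 3.57 × 10⁸ pg/mL = 357 μg/mL.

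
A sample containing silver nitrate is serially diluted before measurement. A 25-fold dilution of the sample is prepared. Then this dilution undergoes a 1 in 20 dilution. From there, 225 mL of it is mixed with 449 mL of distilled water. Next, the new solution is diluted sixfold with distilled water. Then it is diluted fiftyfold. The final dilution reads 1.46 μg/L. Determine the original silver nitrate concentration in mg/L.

656 mg/L

Overall dilution factor = 25 × 20 × 2.996 × 6 × 50 = 4.49 × 10⁵.
Original = 1.46 μg/L × 4.49 × 10⁵ = 6.56 × 10⁵ μg/L = 656 mg/L.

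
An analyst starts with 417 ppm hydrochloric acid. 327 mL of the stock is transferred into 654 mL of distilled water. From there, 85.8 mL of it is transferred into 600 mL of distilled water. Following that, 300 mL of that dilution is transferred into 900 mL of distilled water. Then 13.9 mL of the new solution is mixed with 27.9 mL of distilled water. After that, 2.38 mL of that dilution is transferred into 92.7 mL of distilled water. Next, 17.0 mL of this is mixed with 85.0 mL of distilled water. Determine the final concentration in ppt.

6030 ppt

Overall dilution factor = 3 × 7.993 × 4 × 3.007 × 39.95 × 6 = 6.91 × 10⁴.
417 ppm / 6.91 × 10⁴ = 6.03 × 10⁻³ ppm = 6030 ppt.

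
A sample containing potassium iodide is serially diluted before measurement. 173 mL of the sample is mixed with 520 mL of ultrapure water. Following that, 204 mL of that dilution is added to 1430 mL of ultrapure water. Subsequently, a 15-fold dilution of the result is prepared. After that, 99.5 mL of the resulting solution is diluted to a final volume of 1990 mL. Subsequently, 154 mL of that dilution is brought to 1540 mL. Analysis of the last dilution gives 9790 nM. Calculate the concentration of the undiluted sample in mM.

942 mM

Overall dilution factor = 4.006 × 8.010 × 15 × 20 × 10 = 9.63 × 10⁴.
Original = 9790 nM × 9.63 × 10⁴ = 9.42 × 10⁸ nM = 942 mM.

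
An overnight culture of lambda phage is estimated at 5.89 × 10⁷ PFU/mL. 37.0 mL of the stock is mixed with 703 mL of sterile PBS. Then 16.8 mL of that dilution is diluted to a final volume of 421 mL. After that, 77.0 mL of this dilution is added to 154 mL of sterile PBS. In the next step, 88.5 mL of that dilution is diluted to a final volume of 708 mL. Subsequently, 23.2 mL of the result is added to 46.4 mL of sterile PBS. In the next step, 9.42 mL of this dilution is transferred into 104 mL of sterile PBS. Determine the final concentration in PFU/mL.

136 PFU/mL

Overall dilution factor = 20 × 25.06 × 3 × 8 × 3 × 12.04 = 4.34 × 10⁵.
5.89 × 10⁷ PFU/mL / 4.34 × 10⁵ = 136 PFU/mL.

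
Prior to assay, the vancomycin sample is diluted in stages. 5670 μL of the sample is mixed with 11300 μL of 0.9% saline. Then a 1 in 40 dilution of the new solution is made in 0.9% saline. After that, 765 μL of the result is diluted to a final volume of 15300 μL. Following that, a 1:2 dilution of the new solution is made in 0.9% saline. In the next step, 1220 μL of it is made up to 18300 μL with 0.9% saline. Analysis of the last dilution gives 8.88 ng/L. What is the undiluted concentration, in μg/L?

Overall dilution factor = 2.993 × 40 × 20 × 2 × 15 = 7.18 × 10⁴.
Original = 8.88 ng/L × 7.18 × 10⁴ = 6.38 × 10⁵ ng/L = 638 μg/L.

638 μg/L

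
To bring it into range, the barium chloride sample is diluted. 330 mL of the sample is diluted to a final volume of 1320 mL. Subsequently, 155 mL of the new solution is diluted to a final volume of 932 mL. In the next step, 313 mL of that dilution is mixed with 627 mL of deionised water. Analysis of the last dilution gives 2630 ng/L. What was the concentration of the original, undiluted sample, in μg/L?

190 μg/L

Overall dilution factor = 4 × 6.013 × 3.003 = 72.2.
Original = 2630 ng/L × 72.2 = 1.90 × 10⁵ ng/L = 190 μg/L.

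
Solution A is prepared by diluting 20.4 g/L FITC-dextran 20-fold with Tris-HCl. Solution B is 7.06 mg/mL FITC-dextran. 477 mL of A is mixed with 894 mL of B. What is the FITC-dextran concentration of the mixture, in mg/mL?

C_A = 20.4 g/L / 20 = 1.02 g/L.
C_B = 7.06 mg/mL = 7.06 g/L.
C_mix = (C_A·V_A + C_B·V_B)/(V_A + V_B) = (1.02×477 + 7.06×894) / 1371 = 4.96 g/L = 4.96 mg/mL.

4.96 mg/mL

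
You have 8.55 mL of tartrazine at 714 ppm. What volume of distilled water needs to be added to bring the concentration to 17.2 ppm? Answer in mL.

346 mL

V₂ = C₁V₁/C₂ = 714 × 8.55 / 17.2 = 355 mL.
Diluent to add = V₂ − V₁ = 355 − 8.55 = 346 mL.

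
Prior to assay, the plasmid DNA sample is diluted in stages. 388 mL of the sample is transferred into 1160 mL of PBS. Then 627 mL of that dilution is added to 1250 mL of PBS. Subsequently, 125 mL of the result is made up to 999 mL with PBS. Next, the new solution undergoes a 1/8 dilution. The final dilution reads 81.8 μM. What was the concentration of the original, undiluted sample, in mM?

62.5 mM

Overall dilution factor = 3.990 × 2.994 × 7.992 × 8 = 764.
Original = 81.8 μM × 764 = 6.25 × 10⁴ μM = 62.5 mM.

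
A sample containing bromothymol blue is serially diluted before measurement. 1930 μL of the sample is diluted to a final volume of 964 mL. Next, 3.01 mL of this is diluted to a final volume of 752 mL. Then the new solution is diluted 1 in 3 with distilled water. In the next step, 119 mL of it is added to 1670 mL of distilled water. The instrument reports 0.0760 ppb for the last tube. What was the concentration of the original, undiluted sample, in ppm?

Overall dilution factor = 499.5 × 249.8 × 3 × 15.03 = 5.63 × 10⁶.
Original = 0.0760 ppb × 5.63 × 10⁶ = 4.28 × 10⁵ ppb = 428 ppm.

428 ppm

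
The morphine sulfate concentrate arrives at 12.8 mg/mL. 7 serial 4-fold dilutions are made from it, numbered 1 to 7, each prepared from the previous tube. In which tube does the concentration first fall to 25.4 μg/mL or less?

Tube n has concentration 12.8 mg/mL / 4ⁿ.
Need 4ⁿ ≥ 12.8 mg/mL / 25.4 μg/mL = 504, so n ≥ 4.49.
First such tube: n = 5.

tube 5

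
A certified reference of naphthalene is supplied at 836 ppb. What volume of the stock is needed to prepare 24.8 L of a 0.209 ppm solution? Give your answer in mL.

0.209 ppm = 209 ppb.
V₁ = C₂V₂/C₁ = 209 × 24.8 / 836 = 6.20 L = 6200 mL.

6200 mL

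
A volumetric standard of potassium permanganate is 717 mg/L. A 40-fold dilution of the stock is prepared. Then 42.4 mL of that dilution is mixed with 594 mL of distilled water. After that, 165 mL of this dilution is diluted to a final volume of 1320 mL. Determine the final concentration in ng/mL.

Overall dilution factor = 40 × 15.01 × 8 = 4803.
717 mg/L / 4803 = 0.149 mg/L = 149 ng/mL.

149 ng/mL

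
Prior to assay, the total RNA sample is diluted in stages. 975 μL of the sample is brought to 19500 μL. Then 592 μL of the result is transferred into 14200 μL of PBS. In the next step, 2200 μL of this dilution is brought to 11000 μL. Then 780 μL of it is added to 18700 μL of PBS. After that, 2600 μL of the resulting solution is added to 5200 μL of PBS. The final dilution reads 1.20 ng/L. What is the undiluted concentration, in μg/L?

225 μg/L

Overall dilution factor = 20 × 24.99 × 5 × 24.97 × 3 = 1.87 × 10⁵.
Original = 1.20 ng/L × 1.87 × 10⁵ = 2.25 × 10⁵ ng/L = 225 μg/L.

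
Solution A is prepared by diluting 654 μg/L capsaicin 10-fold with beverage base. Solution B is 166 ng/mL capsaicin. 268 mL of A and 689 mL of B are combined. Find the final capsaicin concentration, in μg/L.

C_A = 654 μg/L / 10 = 65.4 μg/L.
C_B = 166 ng/mL = 166 μg/L.
C_mix = (C_A·V_A + C_B·V_B)/(V_A + V_B) = (65.4×268 + 166×689) / 957.0 = 138 μg/L.

138 μg/L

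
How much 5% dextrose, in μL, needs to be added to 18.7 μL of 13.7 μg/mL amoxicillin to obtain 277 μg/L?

906 μL

277 μg/L = 0.277 μg/mL.
V₂ = C₁V₁/C₂ = 13.7 × 18.7 / 0.277 = 925 μL.
Diluent to add = V₂ − V₁ = 925 − 18.7 = 906 μL.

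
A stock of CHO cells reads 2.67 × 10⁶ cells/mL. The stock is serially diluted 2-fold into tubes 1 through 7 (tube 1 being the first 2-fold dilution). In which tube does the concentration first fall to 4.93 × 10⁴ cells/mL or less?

tube 6

Tube n has concentration 2.67 × 10⁶ cells/mL / 2ⁿ.
Need 2ⁿ ≥ 2.67 × 10⁶ cells/mL / 4.93 × 10⁴ cells/mL = 54.2, so n ≥ 5.76.
First such tube: n = 6.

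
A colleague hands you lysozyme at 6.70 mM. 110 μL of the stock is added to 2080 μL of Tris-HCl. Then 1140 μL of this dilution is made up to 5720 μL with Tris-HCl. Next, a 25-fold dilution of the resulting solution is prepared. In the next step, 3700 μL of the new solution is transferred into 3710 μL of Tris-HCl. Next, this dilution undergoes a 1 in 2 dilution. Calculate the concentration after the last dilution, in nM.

670 nM

Overall dilution factor = 19.91 × 5.018 × 25 × 2.003 × 2 = 1.00 × 10⁴.
6.70 mM / 1.00 × 10⁴ = 6.70 × 10⁻⁴ mM = 670 nM.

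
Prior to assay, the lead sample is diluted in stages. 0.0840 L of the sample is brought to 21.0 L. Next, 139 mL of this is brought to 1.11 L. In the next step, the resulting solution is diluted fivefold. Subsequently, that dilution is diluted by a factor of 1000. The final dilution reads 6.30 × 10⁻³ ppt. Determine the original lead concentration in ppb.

62.9 ppb

Overall dilution factor = 250 × 7.986 × 5 × 1000 = 9.98 × 10⁶.
Original = 6.30 × 10⁻³ ppt × 9.98 × 10⁶ = 6.29 × 10⁴ ppt = 62.9 ppb.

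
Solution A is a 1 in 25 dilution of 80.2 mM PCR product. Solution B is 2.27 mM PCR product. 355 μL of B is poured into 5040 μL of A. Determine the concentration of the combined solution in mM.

C_A = 80.2 mM / 25 = 3.21 mM.
C_mix = (C_A·V_A + C_B·V_B)/(V_A + V_B) = (3.21×5040 + 2.27×355) / 5395 = 3.15 mM.

3.15 mM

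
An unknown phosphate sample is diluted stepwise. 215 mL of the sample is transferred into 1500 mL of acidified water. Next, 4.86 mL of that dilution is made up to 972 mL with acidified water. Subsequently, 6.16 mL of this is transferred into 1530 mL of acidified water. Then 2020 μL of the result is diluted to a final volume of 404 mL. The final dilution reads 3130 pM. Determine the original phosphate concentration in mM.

Overall dilution factor = 7.977 × 200 × 249.4 × 200 = 7.96 × 10⁷.
Original = 3130 pM × 7.96 × 10⁷ = 2.49 × 10¹¹ pM = 249 mM.

249 mM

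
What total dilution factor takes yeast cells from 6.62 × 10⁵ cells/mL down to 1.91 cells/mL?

3.47 × 10⁵

Factor = C₀/C_target = 6.62 × 10⁵ cells/mL / 1.91 cells/mL = 3.47 × 10⁵.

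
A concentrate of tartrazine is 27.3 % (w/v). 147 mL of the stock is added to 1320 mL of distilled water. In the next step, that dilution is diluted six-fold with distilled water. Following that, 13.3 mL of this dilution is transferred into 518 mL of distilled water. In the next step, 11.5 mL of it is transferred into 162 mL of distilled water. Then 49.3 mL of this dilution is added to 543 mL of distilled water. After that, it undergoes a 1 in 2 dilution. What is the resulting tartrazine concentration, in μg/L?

Overall dilution factor = 9.980 × 6 × 39.95 × 15.09 × 12.01 × 2 = 8.67 × 10⁵.
27.3 % (w/v) / 8.67 × 10⁵ = 3.15 × 10⁻⁵ % (w/v) = 315 μg/L.

315 μg/L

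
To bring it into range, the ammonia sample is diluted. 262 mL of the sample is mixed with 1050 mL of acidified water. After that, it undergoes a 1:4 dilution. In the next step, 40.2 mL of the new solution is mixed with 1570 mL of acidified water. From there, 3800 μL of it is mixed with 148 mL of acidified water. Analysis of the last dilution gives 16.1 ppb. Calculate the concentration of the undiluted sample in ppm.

516 ppm

Overall dilution factor = 5.008 × 4 × 40.05 × 39.95 = 3.21 × 10⁴.
Original = 16.1 ppb × 3.21 × 10⁴ = 5.16 × 10⁵ ppb = 516 ppm.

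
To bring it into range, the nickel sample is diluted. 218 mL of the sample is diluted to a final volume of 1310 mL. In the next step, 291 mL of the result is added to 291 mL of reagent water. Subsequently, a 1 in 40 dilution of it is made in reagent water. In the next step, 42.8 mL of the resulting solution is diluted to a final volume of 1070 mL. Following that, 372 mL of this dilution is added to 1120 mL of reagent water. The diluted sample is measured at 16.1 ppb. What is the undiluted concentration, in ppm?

Overall dilution factor = 6.009 × 2 × 40 × 25 × 4.011 = 4.82 × 10⁴.
Original = 16.1 ppb × 4.82 × 10⁴ = 7.76 × 10⁵ ppb = 776 ppm.

776 ppm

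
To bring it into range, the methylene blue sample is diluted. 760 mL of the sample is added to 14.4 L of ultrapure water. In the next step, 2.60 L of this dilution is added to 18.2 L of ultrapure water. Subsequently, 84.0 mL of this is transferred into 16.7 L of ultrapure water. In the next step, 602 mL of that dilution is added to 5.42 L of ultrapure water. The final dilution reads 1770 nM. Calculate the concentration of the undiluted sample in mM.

Overall dilution factor = 19.95 × 8 × 199.8 × 10.00 = 3.19 × 10⁵.
Original = 1770 nM × 3.19 × 10⁵ = 5.65 × 10⁸ nM = 565 mM.

565 mM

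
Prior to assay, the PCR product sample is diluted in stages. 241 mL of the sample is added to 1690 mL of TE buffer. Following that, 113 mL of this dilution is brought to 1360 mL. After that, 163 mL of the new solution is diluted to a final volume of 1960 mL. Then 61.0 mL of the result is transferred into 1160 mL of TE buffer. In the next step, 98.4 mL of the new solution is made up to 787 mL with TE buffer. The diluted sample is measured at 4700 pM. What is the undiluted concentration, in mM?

0.872 mM

Overall dilution factor = 8.012 × 12.04 × 12.02 × 20.02 × 7.998 = 1.86 × 10⁵.
Original = 4700 pM × 1.86 × 10⁵ = 8.72 × 10⁸ pM = 0.872 mM.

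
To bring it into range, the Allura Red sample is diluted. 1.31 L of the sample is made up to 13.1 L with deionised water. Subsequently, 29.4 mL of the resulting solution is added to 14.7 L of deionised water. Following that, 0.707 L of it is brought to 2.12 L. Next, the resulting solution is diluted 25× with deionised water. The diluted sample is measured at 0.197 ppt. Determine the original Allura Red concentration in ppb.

74.0 ppb

Overall dilution factor = 10 × 501 × 2.999 × 25 = 3.76 × 10⁵.
Original = 0.197 ppt × 3.76 × 10⁵ = 7.40 × 10⁴ ppt = 74.0 ppb.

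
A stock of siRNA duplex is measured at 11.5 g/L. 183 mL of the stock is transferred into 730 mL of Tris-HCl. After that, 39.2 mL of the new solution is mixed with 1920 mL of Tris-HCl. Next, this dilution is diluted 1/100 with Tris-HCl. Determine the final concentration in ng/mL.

461 ng/mL

Overall dilution factor = 4.989 × 49.98 × 100 = 2.49 × 10⁴.
11.5 g/L / 2.49 × 10⁴ = 4.61 × 10⁻⁴ g/L = 461 ng/mL.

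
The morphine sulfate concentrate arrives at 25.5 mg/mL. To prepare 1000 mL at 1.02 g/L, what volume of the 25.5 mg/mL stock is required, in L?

1.02 g/L = 1.02 mg/mL.
V₁ = C₂V₂/C₁ = 1.02 × 1000 / 25.5 = 40.0 mL = 0.0400 L.

0.0400 L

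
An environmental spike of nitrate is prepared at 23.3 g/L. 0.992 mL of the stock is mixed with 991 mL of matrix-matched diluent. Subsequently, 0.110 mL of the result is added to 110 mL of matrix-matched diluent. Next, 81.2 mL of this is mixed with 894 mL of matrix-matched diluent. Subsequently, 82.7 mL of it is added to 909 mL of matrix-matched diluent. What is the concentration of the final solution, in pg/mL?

Overall dilution factor = 1000.0 × 1001 × 12.01 × 11.99 = 1.44 × 10⁸.
23.3 g/L / 1.44 × 10⁸ = 1.62 × 10⁻⁷ g/L = 162 pg/mL.

162 pg/mL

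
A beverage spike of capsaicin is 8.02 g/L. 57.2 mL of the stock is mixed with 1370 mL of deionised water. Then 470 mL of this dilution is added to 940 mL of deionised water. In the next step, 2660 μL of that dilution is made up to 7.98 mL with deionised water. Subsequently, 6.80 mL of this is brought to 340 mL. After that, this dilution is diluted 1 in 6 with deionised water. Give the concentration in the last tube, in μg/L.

Overall dilution factor = 24.95 × 3 × 3 × 50 × 6 = 6.74 × 10⁴.
8.02 g/L / 6.74 × 10⁴ = 1.19 × 10⁻⁴ g/L = 119 μg/L.

119 μg/L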